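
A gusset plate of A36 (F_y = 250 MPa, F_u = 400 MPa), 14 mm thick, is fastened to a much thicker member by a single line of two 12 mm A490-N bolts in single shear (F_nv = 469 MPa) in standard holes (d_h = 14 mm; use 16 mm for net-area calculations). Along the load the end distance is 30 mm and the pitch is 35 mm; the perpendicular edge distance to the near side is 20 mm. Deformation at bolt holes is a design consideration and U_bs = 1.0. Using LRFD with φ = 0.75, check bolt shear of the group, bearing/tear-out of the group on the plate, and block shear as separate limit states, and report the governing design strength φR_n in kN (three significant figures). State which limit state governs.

Bolt shear: A_b = π·12²/4 = 113.1 mm²; R_n = 469 × 113.1 × 2 × 1 / 1000 = 106.1 kN → 0.75 × 106.1 = 79.6 kN.
Bearing: edge l_c = 23, r_n = 154.6 kN; interior l_c = 21, r_n = 141.1 kN; R_n = 154.6 + 1·141.1 = 295.7 kN → 222 kN.
Block shear: A_gv = 910, A_nv = 574, A_nt = 168 mm²; R_n = min(0.6F_uA_nv, 0.6F_yA_gv) + U_bs·F_u·A_nt = 203.7 kN → 153 kN.
Bolt shear governs: 79.6 kN.

79.6 kN (bolt shear governs)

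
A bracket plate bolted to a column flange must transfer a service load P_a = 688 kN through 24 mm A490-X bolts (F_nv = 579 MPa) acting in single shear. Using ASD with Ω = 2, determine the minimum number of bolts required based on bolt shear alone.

6 bolts

A_b = π·24²/4 = 452.4 mm².
Per-bolt allowable strength R_n/Ω = 579 × 452.4 × 1 / 1000 / 2 = 131 kN.
n ≥ 688 / 131 = 5.253 → use 6 bolts.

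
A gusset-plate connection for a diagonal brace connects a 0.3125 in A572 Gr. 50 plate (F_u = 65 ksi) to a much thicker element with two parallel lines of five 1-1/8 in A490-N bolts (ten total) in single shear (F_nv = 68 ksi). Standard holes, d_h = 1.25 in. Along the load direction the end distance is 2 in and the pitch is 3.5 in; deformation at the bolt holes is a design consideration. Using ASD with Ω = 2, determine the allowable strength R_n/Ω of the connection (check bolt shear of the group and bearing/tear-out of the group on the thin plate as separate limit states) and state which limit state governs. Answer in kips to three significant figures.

253 kips (bearing governs)

Bolt shear: A_b = π·1.125²/4 = 0.994 in²; R_n = 68 × 0.994 × 10 × 1 = 675.9 kips → 675.9 / 2 = 338 kips.
Bearing (1.2 l_c t F_u ≤ 2.4 d t F_u): upper limit = 2.4·1.125·0.3125·65 = 54.84 kips.
  Edge l_c = 2 − 1.25/2 = 1.375 → r_n = 33.52 kips; interior l_c = 3.5 − 1.25 = 2.25 → r_n = 54.84 kips.
  R_n,bearing = 2·33.52 + 8·54.84 = 505.8 kips → 505.8 / 2 = 253 kips.
Bearing governs: 253 kips.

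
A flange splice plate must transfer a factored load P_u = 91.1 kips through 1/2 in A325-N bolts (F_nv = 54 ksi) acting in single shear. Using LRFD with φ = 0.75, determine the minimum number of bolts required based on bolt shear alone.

12 bolts

A_b = π·0.5²/4 = 0.1963 in².
Per-bolt design strength φR_n = 0.75 × 54 × 0.1963 × 1 = 7.952 kips.
n ≥ 91.1 / 7.952 = 11.46 → use 12 bolts.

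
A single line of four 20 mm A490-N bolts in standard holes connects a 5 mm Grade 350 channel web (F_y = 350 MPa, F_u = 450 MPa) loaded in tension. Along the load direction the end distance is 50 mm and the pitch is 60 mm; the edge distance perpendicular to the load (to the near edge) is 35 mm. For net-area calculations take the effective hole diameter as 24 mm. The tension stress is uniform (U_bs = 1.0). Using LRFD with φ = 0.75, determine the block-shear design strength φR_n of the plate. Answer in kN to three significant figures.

Shear plane L_v = 50 + 3·60 = 230 mm; A_gv = 230 × 5 = 1150 mm².
A_nv = (230 − 3.5·24) × 5 = 730 mm².
A_nt = (35 − 0.5·24) × 5 = 115 mm².
0.6 F_u A_nv = 197.1 kN; 0.6 F_y A_gv = 241.5 kN → shear rupture governs the shear term.
R_n = 197.1 + 1.0 × 450 × 115 / 1000 = 248.8 kN.
Design strength φR_n = 0.75 × 248.8 = 187 kN.

187 kN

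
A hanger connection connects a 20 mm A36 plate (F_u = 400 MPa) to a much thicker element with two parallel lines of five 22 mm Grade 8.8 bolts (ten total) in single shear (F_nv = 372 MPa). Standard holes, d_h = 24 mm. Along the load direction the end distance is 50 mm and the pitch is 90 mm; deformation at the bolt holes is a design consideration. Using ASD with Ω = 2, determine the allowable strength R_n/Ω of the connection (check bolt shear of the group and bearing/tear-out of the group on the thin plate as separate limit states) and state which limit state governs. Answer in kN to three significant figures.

Bolt shear: A_b = π·22²/4 = 380.1 mm²; R_n = 372 × 380.1 × 10 × 1 / 1000 = 1414 kN → 1414 / 2 = 707 kN.
Bearing (1.2 l_c t F_u ≤ 2.4 d t F_u): upper limit = 2.4·22·20·400 / 1000 = 422.4 kN.
  Edge l_c = 50 − 24/2 = 38 → r_n = 364.8 kN; interior l_c = 90 − 24 = 66 → r_n = 422.4 kN.
  R_n,bearing = 2·364.8 + 8·422.4 = 4109 kN → 4109 / 2 = 2050 kN.
Bolt shear governs: 707 kN.

707 kN (bolt shear governs)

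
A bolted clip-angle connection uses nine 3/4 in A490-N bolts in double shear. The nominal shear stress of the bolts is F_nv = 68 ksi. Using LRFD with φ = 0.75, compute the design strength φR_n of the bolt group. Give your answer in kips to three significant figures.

A_b = π × 0.75² / 4 = 0.4418 in².
R_n = F_nv · A_b · n · n_s = 68 × 0.4418 × 9 × 2 = 540.7 kips.
Design strength φR_n = 0.75 × 540.7 = 406 kips.

406 kips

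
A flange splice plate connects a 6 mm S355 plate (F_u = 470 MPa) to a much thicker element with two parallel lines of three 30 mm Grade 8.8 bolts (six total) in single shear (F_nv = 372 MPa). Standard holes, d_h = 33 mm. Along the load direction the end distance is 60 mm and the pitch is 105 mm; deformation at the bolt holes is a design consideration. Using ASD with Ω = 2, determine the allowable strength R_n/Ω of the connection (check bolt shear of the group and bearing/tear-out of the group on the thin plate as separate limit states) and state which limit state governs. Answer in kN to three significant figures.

Bolt shear: A_b = π·30²/4 = 706.9 mm²; R_n = 372 × 706.9 × 6 × 1 / 1000 = 1578 kN → 1578 / 2 = 789 kN.
Bearing (1.2 l_c t F_u ≤ 2.4 d t F_u): upper limit = 2.4·30·6·470 / 1000 = 203 kN.
  Edge l_c = 60 − 33/2 = 43.5 → r_n = 147.2 kN; interior l_c = 105 − 33 = 72 → r_n = 203 kN.
  R_n,bearing = 2·147.2 + 4·203 = 1107 kN → 1107 / 2 = 553 kN.
Bearing governs: 553 kN.

553 kN (bearing governs)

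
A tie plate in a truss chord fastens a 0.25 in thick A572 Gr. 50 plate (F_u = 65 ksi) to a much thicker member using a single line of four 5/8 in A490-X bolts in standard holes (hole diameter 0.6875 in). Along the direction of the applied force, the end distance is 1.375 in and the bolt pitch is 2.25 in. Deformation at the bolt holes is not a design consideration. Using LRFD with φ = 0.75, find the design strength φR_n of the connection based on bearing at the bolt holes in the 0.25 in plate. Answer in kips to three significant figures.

Per bolt r_n = 1.5 l_c t F_u ≤ 3.0 d t F_u; upper limit = 3.0 × 0.625 × 0.25 × 65 = 30.47 kips.
Edge bolt: l_c = 1.375 − 0.6875/2 = 1.031 in → 1.5 × 1.031 × 0.25 × 65 = 25.14 → r_n = 25.14 kips.
Interior bolts: l_c = 2.25 − 0.6875 = 1.562 in → 1.5 × 1.562 × 0.25 × 65 = 38.09 → r_n = 30.47 kips.
R_n = 1 × 25.14 + 3 × 30.47 = 116.5 kips.
Design strength φR_n = 0.75 × 116.5 = 87.4 kips.

87.4 kips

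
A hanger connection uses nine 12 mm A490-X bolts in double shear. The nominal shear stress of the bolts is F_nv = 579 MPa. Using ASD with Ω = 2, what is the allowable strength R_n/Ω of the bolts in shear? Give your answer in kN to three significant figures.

589 kN

A_b = π × 12² / 4 = 113.1 mm².
R_n = F_nv · A_b · n · n_s = 579 × 113.1 × 9 × 2 / 1000 = 1179 kN.
Allowable strength R_n/Ω = 1179 / 2 = 589 kN.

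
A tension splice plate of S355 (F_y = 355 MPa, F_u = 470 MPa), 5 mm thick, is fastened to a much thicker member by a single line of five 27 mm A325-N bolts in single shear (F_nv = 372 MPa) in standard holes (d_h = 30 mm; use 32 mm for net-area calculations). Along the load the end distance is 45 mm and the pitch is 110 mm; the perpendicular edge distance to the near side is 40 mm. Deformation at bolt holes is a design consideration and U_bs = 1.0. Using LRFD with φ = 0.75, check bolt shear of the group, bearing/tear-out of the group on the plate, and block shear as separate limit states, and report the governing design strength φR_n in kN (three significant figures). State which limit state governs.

403 kN (block shear governs)

Bolt shear: A_b = π·27²/4 = 572.6 mm²; R_n = 372 × 572.6 × 5 × 1 / 1000 = 1065 kN → 0.75 × 1065 = 799 kN.
Bearing: edge l_c = 30, r_n = 84.6 kN; interior l_c = 80, r_n = 152.3 kN; R_n = 84.6 + 4·152.3 = 693.7 kN → 520 kN.
Block shear: A_gv = 2425, A_nv = 1705, A_nt = 120 mm²; R_n = min(0.6F_uA_nv, 0.6F_yA_gv) + U_bs·F_u·A_nt = 537.2 kN → 403 kN.
Block shear governs: 403 kN.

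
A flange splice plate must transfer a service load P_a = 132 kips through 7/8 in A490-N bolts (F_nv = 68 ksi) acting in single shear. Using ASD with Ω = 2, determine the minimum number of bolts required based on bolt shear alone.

7 bolts

A_b = π·0.875²/4 = 0.6013 in².
Per-bolt allowable strength R_n/Ω = 68 × 0.6013 × 1 / 2 = 20.44 kips.
n ≥ 132 / 20.44 = 6.456 → use 7 bolts.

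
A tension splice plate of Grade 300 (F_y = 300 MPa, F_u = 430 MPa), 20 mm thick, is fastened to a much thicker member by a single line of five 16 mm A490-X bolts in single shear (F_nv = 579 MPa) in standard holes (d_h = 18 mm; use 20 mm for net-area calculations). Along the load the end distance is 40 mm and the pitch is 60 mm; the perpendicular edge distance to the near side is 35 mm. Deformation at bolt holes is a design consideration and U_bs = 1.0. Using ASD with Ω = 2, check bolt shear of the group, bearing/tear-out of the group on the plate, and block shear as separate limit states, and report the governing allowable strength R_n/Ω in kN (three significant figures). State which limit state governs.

291 kN (bolt shear governs)

Bolt shear: A_b = π·16²/4 = 201.1 mm²; R_n = 579 × 201.1 × 5 × 1 / 1000 = 582.1 kN → 582.1 / 2 = 291 kN.
Bearing: edge l_c = 31, r_n = 319.9 kN; interior l_c = 42, r_n = 330.2 kN; R_n = 319.9 + 4·330.2 = 1641 kN → 820 kN.
Block shear: A_gv = 5600, A_nv = 3800, A_nt = 500 mm²; R_n = min(0.6F_uA_nv, 0.6F_yA_gv) + U_bs·F_u·A_nt = 1195 kN → 598 kN.
Bolt shear governs: 291 kN.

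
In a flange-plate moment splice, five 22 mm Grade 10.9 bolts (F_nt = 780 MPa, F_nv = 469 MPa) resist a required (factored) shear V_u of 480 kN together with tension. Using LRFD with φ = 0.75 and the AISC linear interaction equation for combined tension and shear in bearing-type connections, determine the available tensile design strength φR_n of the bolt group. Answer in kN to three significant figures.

A_b = π·22²/4 = 380.1 mm²; f_rv = 480 × 1000 / (5 × 380.1) = 252.5 MPa.
F'_nt = 1.3 F_nt − (F_nt / φF_nv) f_rv = 1.3·780 − (780/(0.75·469))·252.5 = 454 MPa, capped at F_nt → F'_nt = 454 MPa.
R_n = F'_nt · A_b · n = 454 × 380.1 × 5 / 1000 = 862.9 kN.
Design strength φR_n = 0.75 × 862.9 = 647 kN.

647 kN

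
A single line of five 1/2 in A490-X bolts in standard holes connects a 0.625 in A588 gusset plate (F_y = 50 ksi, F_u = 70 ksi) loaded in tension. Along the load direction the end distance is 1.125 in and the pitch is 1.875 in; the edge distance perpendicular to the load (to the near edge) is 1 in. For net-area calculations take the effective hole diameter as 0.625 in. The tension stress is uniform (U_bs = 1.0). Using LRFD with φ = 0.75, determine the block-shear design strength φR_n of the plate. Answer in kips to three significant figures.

Shear plane L_v = 1.125 + 4·1.875 = 8.625 in; A_gv = 8.625 × 0.625 = 5.391 in².
A_nv = (8.625 − 4.5·0.625) × 0.625 = 3.633 in².
A_nt = (1 − 0.5·0.625) × 0.625 = 0.4297 in².
0.6 F_u A_nv = 152.6 kips; 0.6 F_y A_gv = 161.7 kips → shear rupture governs the shear term.
R_n = 152.6 + 1.0 × 70 × 0.4297 = 182.7 kips.
Design strength φR_n = 0.75 × 182.7 = 137 kips.

137 kips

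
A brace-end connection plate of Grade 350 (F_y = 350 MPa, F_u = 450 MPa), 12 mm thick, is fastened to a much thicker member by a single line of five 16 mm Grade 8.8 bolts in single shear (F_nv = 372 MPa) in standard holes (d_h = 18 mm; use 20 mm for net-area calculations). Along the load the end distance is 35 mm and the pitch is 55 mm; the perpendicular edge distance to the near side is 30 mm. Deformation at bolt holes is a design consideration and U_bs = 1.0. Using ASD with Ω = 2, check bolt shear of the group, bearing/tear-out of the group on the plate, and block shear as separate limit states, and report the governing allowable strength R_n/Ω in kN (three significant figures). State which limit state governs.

187 kN (bolt shear governs)

Bolt shear: A_b = π·16²/4 = 201.1 mm²; R_n = 372 × 201.1 × 5 × 1 / 1000 = 374 kN → 374 / 2 = 187 kN.
Bearing: edge l_c = 26, r_n = 168.5 kN; interior l_c = 37, r_n = 207.4 kN; R_n = 168.5 + 4·207.4 = 997.9 kN → 499 kN.
Block shear: A_gv = 3060, A_nv = 1980, A_nt = 240 mm²; R_n = min(0.6F_uA_nv, 0.6F_yA_gv) + U_bs·F_u·A_nt = 642.6 kN → 321 kN.
Bolt shear governs: 187 kN.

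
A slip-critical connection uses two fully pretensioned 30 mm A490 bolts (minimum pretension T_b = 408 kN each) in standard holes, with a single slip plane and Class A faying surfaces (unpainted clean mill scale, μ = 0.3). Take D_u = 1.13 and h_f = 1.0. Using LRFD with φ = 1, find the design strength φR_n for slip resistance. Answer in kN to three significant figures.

277 kN

R_n = μ · D_u · h_f · T_b · n_s · n_b = 0.3 × 1.13 × 1.0 × 408 × 1 × 2 = 276.6 kN.
Design strength φR_n = 1 × 276.6 = 277 kN.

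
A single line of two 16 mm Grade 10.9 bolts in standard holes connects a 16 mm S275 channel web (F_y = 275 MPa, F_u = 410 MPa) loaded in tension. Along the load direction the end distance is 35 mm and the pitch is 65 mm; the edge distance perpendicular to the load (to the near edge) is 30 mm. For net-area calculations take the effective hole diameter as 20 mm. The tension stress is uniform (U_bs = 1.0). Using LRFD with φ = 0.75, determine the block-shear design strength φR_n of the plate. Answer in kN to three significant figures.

Shear plane L_v = 35 + 1·65 = 100 mm; A_gv = 100 × 16 = 1600 mm².
A_nv = (100 − 1.5·20) × 16 = 1120 mm².
A_nt = (30 − 0.5·20) × 16 = 320 mm².
0.6 F_u A_nv = 275.5 kN; 0.6 F_y A_gv = 264 kN → shear yielding governs the shear term.
R_n = 264 + 1.0 × 410 × 320 / 1000 = 395.2 kN.
Design strength φR_n = 0.75 × 395.2 = 296 kN.

296 kN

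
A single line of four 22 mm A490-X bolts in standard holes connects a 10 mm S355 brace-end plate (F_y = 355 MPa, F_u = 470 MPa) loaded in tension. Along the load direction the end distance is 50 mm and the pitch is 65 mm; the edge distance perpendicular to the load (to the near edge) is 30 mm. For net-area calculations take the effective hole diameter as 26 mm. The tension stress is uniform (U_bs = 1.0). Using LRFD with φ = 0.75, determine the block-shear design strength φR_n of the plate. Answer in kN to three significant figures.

Shear plane L_v = 50 + 3·65 = 245 mm; A_gv = 245 × 10 = 2450 mm².
A_nv = (245 − 3.5·26) × 10 = 1540 mm².
A_nt = (30 − 0.5·26) × 10 = 170 mm².
0.6 F_u A_nv = 434.3 kN; 0.6 F_y A_gv = 521.9 kN → shear rupture governs the shear term.
R_n = 434.3 + 1.0 × 470 × 170 / 1000 = 514.2 kN.
Design strength φR_n = 0.75 × 514.2 = 386 kN.

386 kN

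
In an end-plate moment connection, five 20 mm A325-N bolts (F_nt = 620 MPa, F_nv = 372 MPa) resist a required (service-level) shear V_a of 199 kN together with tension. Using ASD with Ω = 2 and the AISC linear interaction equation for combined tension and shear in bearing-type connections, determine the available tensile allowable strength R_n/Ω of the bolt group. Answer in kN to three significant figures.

301 kN

A_b = π·20²/4 = 314.2 mm²; f_rv = 199 × 1000 / (5 × 314.2) = 126.7 MPa.
F'_nt = 1.3 F_nt − (Ω F_nt / F_nv) f_rv = 1.3·620 − (2·620/372)·126.7 = 383.7 MPa, capped at F_nt → F'_nt = 383.7 MPa.
R_n = F'_nt · A_b · n = 383.7 × 314.2 × 5 / 1000 = 602.7 kN.
Allowable strength R_n/Ω = 602.7 / 2 = 301 kN.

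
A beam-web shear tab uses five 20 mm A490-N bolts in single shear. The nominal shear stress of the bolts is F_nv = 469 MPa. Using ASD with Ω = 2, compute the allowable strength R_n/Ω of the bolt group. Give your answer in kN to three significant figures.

A_b = π × 20² / 4 = 314.2 mm².
R_n = F_nv · A_b · n · n_s = 469 × 314.2 × 5 × 1 / 1000 = 736.7 kN.
Allowable strength R_n/Ω = 736.7 / 2 = 368 kN.

368 kN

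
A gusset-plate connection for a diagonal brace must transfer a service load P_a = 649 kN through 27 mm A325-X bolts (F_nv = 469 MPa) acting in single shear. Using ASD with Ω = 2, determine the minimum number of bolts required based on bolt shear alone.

5 bolts

A_b = π·27²/4 = 572.6 mm².
Per-bolt allowable strength R_n/Ω = 469 × 572.6 × 1 / 1000 / 2 = 134.3 kN.
n ≥ 649 / 134.3 = 4.834 → use 5 bolts.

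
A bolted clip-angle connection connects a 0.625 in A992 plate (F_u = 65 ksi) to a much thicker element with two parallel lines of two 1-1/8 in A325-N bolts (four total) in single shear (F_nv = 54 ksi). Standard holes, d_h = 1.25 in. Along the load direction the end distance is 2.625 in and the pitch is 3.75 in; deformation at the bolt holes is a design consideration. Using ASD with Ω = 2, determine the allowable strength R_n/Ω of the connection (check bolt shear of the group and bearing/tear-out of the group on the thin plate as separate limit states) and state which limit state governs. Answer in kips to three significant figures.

107 kips (bolt shear governs)

Bolt shear: A_b = π·1.125²/4 = 0.994 in²; R_n = 54 × 0.994 × 4 × 1 = 214.7 kips → 214.7 / 2 = 107 kips.
Bearing (1.2 l_c t F_u ≤ 2.4 d t F_u): upper limit = 2.4·1.125·0.625·65 = 109.7 kips.
  Edge l_c = 2.625 − 1.25/2 = 2 → r_n = 97.5 kips; interior l_c = 3.75 − 1.25 = 2.5 → r_n = 109.7 kips.
  R_n,bearing = 2·97.5 + 2·109.7 = 414.4 kips → 414.4 / 2 = 207 kips.
Bolt shear governs: 107 kips.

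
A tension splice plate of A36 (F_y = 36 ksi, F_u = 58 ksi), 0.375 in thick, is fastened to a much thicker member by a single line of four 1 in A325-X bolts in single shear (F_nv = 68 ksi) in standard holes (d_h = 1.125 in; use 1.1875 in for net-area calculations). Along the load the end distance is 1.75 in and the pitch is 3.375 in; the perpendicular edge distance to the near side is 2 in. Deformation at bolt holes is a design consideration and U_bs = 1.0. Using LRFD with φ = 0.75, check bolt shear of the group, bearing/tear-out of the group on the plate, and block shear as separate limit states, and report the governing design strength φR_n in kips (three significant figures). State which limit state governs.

Bolt shear: A_b = π·1²/4 = 0.7854 in²; R_n = 68 × 0.7854 × 4 × 1 = 213.6 kips → 0.75 × 213.6 = 160 kips.
Bearing: edge l_c = 1.188, r_n = 30.99 kips; interior l_c = 2.25, r_n = 52.2 kips; R_n = 30.99 + 3·52.2 = 187.6 kips → 141 kips.
Block shear: A_gv = 4.453, A_nv = 2.895, A_nt = 0.5273 in²; R_n = min(0.6F_uA_nv, 0.6F_yA_gv) + U_bs·F_u·A_nt = 126.8 kips → 95.1 kips.
Block shear governs: 95.1 kips.

95.1 kips (block shear governs)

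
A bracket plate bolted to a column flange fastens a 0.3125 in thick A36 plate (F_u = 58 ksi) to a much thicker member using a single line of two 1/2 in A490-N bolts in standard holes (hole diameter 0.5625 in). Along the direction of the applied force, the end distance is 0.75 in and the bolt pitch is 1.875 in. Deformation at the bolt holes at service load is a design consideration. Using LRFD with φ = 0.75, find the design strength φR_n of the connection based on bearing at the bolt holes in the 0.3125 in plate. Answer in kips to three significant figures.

Per bolt r_n = 1.2 l_c t F_u ≤ 2.4 d t F_u; upper limit = 2.4 × 0.5 × 0.3125 × 58 = 21.75 kips.
Edge bolt: l_c = 0.75 − 0.5625/2 = 0.4688 in → 1.2 × 0.4688 × 0.3125 × 58 = 10.2 → r_n = 10.2 kips.
Interior bolts: l_c = 1.875 − 0.5625 = 1.312 in → 1.2 × 1.312 × 0.3125 × 58 = 28.55 → r_n = 21.75 kips.
R_n = 1 × 10.2 + 1 × 21.75 = 31.95 kips.
Design strength φR_n = 0.75 × 31.95 = 24 kips.

24 kips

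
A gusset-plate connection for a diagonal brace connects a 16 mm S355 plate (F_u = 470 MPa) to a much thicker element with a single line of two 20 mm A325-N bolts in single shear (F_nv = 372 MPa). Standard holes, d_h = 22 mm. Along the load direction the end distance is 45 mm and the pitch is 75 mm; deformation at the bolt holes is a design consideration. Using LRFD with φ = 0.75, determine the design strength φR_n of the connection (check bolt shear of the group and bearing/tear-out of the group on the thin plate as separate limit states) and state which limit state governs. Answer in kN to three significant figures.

Bolt shear: A_b = π·20²/4 = 314.2 mm²; R_n = 372 × 314.2 × 2 × 1 / 1000 = 233.7 kN → 0.75 × 233.7 = 175 kN.
Bearing (1.2 l_c t F_u ≤ 2.4 d t F_u): upper limit = 2.4·20·16·470 / 1000 = 361 kN.
  Edge l_c = 45 − 22/2 = 34 → r_n = 306.8 kN; interior l_c = 75 − 22 = 53 → r_n = 361 kN.
  R_n,bearing = 1·306.8 + 1·361 = 667.8 kN → 0.75 × 667.8 = 501 kN.
Bolt shear governs: 175 kN.

175 kN (bolt shear governs)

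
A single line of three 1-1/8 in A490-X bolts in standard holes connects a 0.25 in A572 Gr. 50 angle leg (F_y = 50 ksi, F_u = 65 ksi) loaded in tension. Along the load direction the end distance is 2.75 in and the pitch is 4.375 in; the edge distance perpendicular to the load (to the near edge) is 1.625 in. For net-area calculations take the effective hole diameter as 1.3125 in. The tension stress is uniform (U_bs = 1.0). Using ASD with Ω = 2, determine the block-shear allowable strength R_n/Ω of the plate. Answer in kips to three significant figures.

Shear plane L_v = 2.75 + 2·4.375 = 11.5 in; A_gv = 11.5 × 0.25 = 2.875 in².
A_nv = (11.5 − 2.5·1.3125) × 0.25 = 2.055 in².
A_nt = (1.625 − 0.5·1.3125) × 0.25 = 0.2422 in².
0.6 F_u A_nv = 80.13 kips; 0.6 F_y A_gv = 86.25 kips → shear rupture governs the shear term.
R_n = 80.13 + 1.0 × 65 × 0.2422 = 95.88 kips.
Allowable strength R_n/Ω = 95.88 / 2 = 47.9 kips.

47.9 kips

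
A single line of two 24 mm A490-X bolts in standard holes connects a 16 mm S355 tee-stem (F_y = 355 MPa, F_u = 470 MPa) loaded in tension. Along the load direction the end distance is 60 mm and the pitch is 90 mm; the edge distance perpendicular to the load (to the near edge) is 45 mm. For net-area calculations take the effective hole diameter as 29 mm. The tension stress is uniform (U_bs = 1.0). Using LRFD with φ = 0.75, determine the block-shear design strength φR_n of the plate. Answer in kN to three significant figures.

532 kN

Shear plane L_v = 60 + 1·90 = 150 mm; A_gv = 150 × 16 = 2400 mm².
A_nv = (150 − 1.5·29) × 16 = 1704 mm².
A_nt = (45 − 0.5·29) × 16 = 488 mm².
0.6 F_u A_nv = 480.5 kN; 0.6 F_y A_gv = 511.2 kN → shear rupture governs the shear term.
R_n = 480.5 + 1.0 × 470 × 488 / 1000 = 709.9 kN.
Design strength φR_n = 0.75 × 709.9 = 532 kN.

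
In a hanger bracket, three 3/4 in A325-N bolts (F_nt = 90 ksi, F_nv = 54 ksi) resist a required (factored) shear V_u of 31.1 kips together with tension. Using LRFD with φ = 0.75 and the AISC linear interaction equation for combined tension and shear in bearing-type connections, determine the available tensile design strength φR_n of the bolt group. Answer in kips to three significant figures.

A_b = π·0.75²/4 = 0.4418 in²; f_rv = 31.1 / (3 × 0.4418) = 23.47 ksi.
F'_nt = 1.3 F_nt − (F_nt / φF_nv) f_rv = 1.3·90 − (90/(0.75·54))·23.47 = 64.85 ksi, capped at F_nt → F'_nt = 64.85 ksi.
R_n = F'_nt · A_b · n = 64.85 × 0.4418 × 3 = 85.96 kips.
Design strength φR_n = 0.75 × 85.96 = 64.5 kips.

64.5 kips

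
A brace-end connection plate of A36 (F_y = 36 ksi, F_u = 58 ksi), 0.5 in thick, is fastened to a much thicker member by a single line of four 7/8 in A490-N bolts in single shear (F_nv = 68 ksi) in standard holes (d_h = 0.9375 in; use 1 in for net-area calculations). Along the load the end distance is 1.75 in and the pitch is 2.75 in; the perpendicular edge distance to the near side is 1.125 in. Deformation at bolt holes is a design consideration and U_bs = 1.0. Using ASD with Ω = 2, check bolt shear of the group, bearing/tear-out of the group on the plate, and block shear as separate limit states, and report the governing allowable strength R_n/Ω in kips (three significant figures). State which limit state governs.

Bolt shear: A_b = π·0.875²/4 = 0.6013 in²; R_n = 68 × 0.6013 × 4 × 1 = 163.6 kips → 163.6 / 2 = 81.8 kips.
Bearing: edge l_c = 1.281, r_n = 44.59 kips; interior l_c = 1.812, r_n = 60.9 kips; R_n = 44.59 + 3·60.9 = 227.3 kips → 114 kips.
Block shear: A_gv = 5, A_nv = 3.25, A_nt = 0.3125 in²; R_n = min(0.6F_uA_nv, 0.6F_yA_gv) + U_bs·F_u·A_nt = 126.1 kips → 63.1 kips.
Block shear governs: 63.1 kips.

63.1 kips (block shear governs)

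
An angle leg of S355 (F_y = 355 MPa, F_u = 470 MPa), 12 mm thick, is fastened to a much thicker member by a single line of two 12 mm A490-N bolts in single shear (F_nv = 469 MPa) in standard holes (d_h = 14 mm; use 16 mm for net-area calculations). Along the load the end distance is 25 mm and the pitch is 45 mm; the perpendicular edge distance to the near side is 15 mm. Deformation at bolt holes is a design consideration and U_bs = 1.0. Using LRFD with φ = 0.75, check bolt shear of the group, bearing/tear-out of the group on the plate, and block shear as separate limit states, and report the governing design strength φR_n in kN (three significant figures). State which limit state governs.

Bolt shear: A_b = π·12²/4 = 113.1 mm²; R_n = 469 × 113.1 × 2 × 1 / 1000 = 106.1 kN → 0.75 × 106.1 = 79.6 kN.
Bearing: edge l_c = 18, r_n = 121.8 kN; interior l_c = 31, r_n = 162.4 kN; R_n = 121.8 + 1·162.4 = 284.3 kN → 213 kN.
Block shear: A_gv = 840, A_nv = 552, A_nt = 84 mm²; R_n = min(0.6F_uA_nv, 0.6F_yA_gv) + U_bs·F_u·A_nt = 195.1 kN → 146 kN.
Bolt shear governs: 79.6 kN.

79.6 kN (bolt shear governs)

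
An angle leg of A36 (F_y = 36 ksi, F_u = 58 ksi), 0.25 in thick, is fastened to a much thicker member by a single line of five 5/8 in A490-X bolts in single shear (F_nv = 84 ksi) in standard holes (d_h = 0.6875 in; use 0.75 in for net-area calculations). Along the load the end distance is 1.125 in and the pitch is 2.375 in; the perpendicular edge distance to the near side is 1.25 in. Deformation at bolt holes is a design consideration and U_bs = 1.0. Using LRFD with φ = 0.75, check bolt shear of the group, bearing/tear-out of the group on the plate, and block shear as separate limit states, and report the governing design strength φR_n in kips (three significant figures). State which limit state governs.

52.5 kips (block shear governs)

Bolt shear: A_b = π·0.625²/4 = 0.3068 in²; R_n = 84 × 0.3068 × 5 × 1 = 128.9 kips → 0.75 × 128.9 = 96.6 kips.
Bearing: edge l_c = 0.7812, r_n = 13.59 kips; interior l_c = 1.688, r_n = 21.75 kips; R_n = 13.59 + 4·21.75 = 100.6 kips → 75.4 kips.
Block shear: A_gv = 2.656, A_nv = 1.812, A_nt = 0.2188 in²; R_n = min(0.6F_uA_nv, 0.6F_yA_gv) + U_bs·F_u·A_nt = 70.06 kips → 52.5 kips.
Block shear governs: 52.5 kips.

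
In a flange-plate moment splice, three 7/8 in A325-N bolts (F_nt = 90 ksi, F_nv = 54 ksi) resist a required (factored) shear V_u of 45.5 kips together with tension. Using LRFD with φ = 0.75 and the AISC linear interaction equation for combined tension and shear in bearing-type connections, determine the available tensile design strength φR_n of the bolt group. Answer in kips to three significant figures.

A_b = π·0.875²/4 = 0.6013 in²; f_rv = 45.5 / (3 × 0.6013) = 25.22 ksi.
F'_nt = 1.3 F_nt − (F_nt / φF_nv) f_rv = 1.3·90 − (90/(0.75·54))·25.22 = 60.95 ksi, capped at F_nt → F'_nt = 60.95 ksi.
R_n = F'_nt · A_b · n = 60.95 × 0.6013 × 3 = 110 kips.
Design strength φR_n = 0.75 × 110 = 82.5 kips.

82.5 kips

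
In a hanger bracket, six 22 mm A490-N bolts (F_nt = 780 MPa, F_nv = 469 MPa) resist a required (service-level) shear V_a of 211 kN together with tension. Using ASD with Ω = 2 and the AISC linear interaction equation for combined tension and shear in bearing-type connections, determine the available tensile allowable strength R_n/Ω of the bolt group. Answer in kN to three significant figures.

805 kN

A_b = π·22²/4 = 380.1 mm²; f_rv = 211 × 1000 / (6 × 380.1) = 92.51 MPa.
F'_nt = 1.3 F_nt − (Ω F_nt / F_nv) f_rv = 1.3·780 − (2·780/469)·92.51 = 706.3 MPa, capped at F_nt → F'_nt = 706.3 MPa.
R_n = F'_nt · A_b · n = 706.3 × 380.1 × 6 / 1000 = 1611 kN.
Allowable strength R_n/Ω = 1611 / 2 = 805 kN.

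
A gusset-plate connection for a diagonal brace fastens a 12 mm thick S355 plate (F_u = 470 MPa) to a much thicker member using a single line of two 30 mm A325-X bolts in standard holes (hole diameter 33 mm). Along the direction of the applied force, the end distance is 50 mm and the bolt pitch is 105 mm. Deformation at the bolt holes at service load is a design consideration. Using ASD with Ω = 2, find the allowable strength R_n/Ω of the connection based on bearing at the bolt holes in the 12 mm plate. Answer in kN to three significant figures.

Per bolt r_n = 1.2 l_c t F_u ≤ 2.4 d t F_u; upper limit = 2.4 × 30 × 12 × 470 / 1000 = 406.1 kN.
Edge bolt: l_c = 50 − 33/2 = 33.5 mm → 1.2 × 33.5 × 12 × 470 / 1000 = 226.7 → r_n = 226.7 kN.
Interior bolts: l_c = 105 − 33 = 72 mm → 1.2 × 72 × 12 × 470 / 1000 = 487.3 → r_n = 406.1 kN.
R_n = 1 × 226.7 + 1 × 406.1 = 632.8 kN.
Allowable strength R_n/Ω = 632.8 / 2 = 316 kN.

316 kN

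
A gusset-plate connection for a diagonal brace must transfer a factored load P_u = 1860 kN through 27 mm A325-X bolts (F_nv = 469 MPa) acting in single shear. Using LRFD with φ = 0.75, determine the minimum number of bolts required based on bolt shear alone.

10 bolts

A_b = π·27²/4 = 572.6 mm².
Per-bolt design strength φR_n = 0.75 × 469 × 572.6 × 1 / 1000 = 201.4 kN.
n ≥ 1860 / 201.4 = 9.236 → use 10 bolts.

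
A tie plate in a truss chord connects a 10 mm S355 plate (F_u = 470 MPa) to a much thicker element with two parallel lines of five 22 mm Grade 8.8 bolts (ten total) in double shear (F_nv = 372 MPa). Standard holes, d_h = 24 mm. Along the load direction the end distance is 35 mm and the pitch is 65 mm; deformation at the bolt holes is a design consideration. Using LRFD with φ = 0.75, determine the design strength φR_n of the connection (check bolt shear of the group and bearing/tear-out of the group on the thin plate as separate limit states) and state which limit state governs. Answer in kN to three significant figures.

Bolt shear: A_b = π·22²/4 = 380.1 mm²; R_n = 372 × 380.1 × 10 × 2 / 1000 = 2828 kN → 0.75 × 2828 = 2120 kN.
Bearing (1.2 l_c t F_u ≤ 2.4 d t F_u): upper limit = 2.4·22·10·470 / 1000 = 248.2 kN.
  Edge l_c = 35 − 24/2 = 23 → r_n = 129.7 kN; interior l_c = 65 − 24 = 41 → r_n = 231.2 kN.
  R_n,bearing = 2·129.7 + 8·231.2 = 2109 kN → 0.75 × 2109 = 1580 kN.
Bearing governs: 1580 kN.

1580 kN (bearing governs)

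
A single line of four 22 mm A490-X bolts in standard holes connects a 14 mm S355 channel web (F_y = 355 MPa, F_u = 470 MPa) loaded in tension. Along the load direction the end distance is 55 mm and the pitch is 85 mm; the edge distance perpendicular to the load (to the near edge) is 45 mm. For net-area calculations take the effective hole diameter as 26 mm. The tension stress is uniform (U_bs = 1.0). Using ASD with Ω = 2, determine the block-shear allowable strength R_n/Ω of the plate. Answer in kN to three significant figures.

538 kN

Shear plane L_v = 55 + 3·85 = 310 mm; A_gv = 310 × 14 = 4340 mm².
A_nv = (310 − 3.5·26) × 14 = 3066 mm².
A_nt = (45 − 0.5·26) × 14 = 448 mm².
0.6 F_u A_nv = 864.6 kN; 0.6 F_y A_gv = 924.4 kN → shear rupture governs the shear term.
R_n = 864.6 + 1.0 × 470 × 448 / 1000 = 1075 kN.
Allowable strength R_n/Ω = 1075 / 2 = 538 kN.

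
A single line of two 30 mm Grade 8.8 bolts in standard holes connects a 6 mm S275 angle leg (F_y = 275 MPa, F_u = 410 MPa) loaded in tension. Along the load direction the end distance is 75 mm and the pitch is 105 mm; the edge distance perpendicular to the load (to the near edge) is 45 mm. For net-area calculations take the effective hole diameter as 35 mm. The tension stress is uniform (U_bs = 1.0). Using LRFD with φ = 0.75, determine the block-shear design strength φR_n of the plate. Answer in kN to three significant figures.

184 kN

Shear plane L_v = 75 + 1·105 = 180 mm; A_gv = 180 × 6 = 1080 mm².
A_nv = (180 − 1.5·35) × 6 = 765 mm².
A_nt = (45 − 0.5·35) × 6 = 165 mm².
0.6 F_u A_nv = 188.2 kN; 0.6 F_y A_gv = 178.2 kN → shear yielding governs the shear term.
R_n = 178.2 + 1.0 × 410 × 165 / 1000 = 245.9 kN.
Design strength φR_n = 0.75 × 245.9 = 184 kN.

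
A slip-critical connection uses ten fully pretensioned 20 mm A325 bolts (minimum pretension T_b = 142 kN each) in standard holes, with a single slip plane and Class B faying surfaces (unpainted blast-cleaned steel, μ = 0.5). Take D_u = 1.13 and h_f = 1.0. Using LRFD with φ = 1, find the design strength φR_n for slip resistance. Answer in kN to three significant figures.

802 kN

R_n = μ · D_u · h_f · T_b · n_s · n_b = 0.5 × 1.13 × 1.0 × 142 × 1 × 10 = 802.3 kN.
Design strength φR_n = 1 × 802.3 = 802 kN.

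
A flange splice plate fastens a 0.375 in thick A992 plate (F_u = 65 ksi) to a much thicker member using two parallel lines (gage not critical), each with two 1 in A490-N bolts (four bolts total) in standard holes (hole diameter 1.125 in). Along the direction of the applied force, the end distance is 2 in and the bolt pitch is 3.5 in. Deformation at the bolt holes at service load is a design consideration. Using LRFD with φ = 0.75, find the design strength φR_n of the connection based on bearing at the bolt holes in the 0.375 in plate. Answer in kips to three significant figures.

Per bolt r_n = 1.2 l_c t F_u ≤ 2.4 d t F_u; upper limit = 2.4 × 1 × 0.375 × 65 = 58.5 kips.
Edge bolt: l_c = 2 − 1.125/2 = 1.438 in → 1.2 × 1.438 × 0.375 × 65 = 42.05 → r_n = 42.05 kips.
Interior bolts: l_c = 3.5 − 1.125 = 2.375 in → 1.2 × 2.375 × 0.375 × 65 = 69.47 → r_n = 58.5 kips.
R_n = 2 × 42.05 + 2 × 58.5 = 201.1 kips.
Design strength φR_n = 0.75 × 201.1 = 151 kips.

151 kips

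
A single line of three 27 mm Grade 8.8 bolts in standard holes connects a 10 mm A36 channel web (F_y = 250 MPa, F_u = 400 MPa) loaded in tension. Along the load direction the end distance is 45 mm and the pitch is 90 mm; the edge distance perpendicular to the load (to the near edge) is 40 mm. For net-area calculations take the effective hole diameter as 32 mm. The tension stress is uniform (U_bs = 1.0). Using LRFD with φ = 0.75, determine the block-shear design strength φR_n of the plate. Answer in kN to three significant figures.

325 kN

Shear plane L_v = 45 + 2·90 = 225 mm; A_gv = 225 × 10 = 2250 mm².
A_nv = (225 − 2.5·32) × 10 = 1450 mm².
A_nt = (40 − 0.5·32) × 10 = 240 mm².
0.6 F_u A_nv = 348 kN; 0.6 F_y A_gv = 337.5 kN → shear yielding governs the shear term.
R_n = 337.5 + 1.0 × 400 × 240 / 1000 = 433.5 kN.
Design strength φR_n = 0.75 × 433.5 = 325 kN.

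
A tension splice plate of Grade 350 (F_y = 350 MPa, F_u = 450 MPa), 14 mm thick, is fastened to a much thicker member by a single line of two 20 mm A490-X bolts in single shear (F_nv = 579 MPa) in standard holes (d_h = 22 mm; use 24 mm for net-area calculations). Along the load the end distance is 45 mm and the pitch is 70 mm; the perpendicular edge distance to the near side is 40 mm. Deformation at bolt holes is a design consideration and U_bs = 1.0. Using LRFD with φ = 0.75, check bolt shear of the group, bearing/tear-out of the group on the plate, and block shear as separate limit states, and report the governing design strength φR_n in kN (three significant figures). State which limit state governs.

273 kN (bolt shear governs)

Bolt shear: A_b = π·20²/4 = 314.2 mm²; R_n = 579 × 314.2 × 2 × 1 / 1000 = 363.8 kN → 0.75 × 363.8 = 273 kN.
Bearing: edge l_c = 34, r_n = 257 kN; interior l_c = 48, r_n = 302.4 kN; R_n = 257 + 1·302.4 = 559.4 kN → 420 kN.
Block shear: A_gv = 1610, A_nv = 1106, A_nt = 392 mm²; R_n = min(0.6F_uA_nv, 0.6F_yA_gv) + U_bs·F_u·A_nt = 475 kN → 356 kN.
Bolt shear governs: 273 kN.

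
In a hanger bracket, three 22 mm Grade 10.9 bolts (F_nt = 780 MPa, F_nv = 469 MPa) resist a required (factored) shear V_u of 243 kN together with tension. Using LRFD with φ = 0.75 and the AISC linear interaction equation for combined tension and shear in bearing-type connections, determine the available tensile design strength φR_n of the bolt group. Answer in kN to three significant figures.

A_b = π·22²/4 = 380.1 mm²; f_rv = 243 × 1000 / (3 × 380.1) = 213.1 MPa.
F'_nt = 1.3 F_nt − (F_nt / φF_nv) f_rv = 1.3·780 − (780/(0.75·469))·213.1 = 541.5 MPa, capped at F_nt → F'_nt = 541.5 MPa.
R_n = F'_nt · A_b · n = 541.5 × 380.1 × 3 / 1000 = 617.5 kN.
Design strength φR_n = 0.75 × 617.5 = 463 kN.

463 kN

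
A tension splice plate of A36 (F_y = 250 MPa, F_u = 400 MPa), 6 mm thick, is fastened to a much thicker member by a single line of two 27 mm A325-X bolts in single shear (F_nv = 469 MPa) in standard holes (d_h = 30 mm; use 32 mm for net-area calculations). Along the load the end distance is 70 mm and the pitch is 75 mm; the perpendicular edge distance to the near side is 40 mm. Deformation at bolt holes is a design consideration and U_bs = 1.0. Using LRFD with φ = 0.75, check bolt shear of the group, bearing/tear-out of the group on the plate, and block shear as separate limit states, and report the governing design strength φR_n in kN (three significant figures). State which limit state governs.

Bolt shear: A_b = π·27²/4 = 572.6 mm²; R_n = 469 × 572.6 × 2 × 1 / 1000 = 537.1 kN → 0.75 × 537.1 = 403 kN.
Bearing: edge l_c = 55, r_n = 155.5 kN; interior l_c = 45, r_n = 129.6 kN; R_n = 155.5 + 1·129.6 = 285.1 kN → 214 kN.
Block shear: A_gv = 870, A_nv = 582, A_nt = 144 mm²; R_n = min(0.6F_uA_nv, 0.6F_yA_gv) + U_bs·F_u·A_nt = 188.1 kN → 141 kN.
Block shear governs: 141 kN.

141 kN (block shear governs)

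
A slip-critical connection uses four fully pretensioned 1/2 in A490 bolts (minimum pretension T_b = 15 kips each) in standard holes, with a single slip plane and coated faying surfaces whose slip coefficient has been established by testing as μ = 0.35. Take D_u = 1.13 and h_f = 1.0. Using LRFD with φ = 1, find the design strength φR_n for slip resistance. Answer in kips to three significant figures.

R_n = μ · D_u · h_f · T_b · n_s · n_b = 0.35 × 1.13 × 1.0 × 15 × 1 × 4 = 23.73 kips.
Design strength φR_n = 1 × 23.73 = 23.7 kips.

23.7 kips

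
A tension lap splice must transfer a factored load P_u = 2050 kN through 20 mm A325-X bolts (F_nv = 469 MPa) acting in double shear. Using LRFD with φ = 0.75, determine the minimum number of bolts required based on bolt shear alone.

A_b = π·20²/4 = 314.2 mm².
Per-bolt design strength φR_n = 0.75 × 469 × 314.2 × 2 / 1000 = 221 kN.
n ≥ 2050 / 221 = 9.276 → use 10 bolts.

10 bolts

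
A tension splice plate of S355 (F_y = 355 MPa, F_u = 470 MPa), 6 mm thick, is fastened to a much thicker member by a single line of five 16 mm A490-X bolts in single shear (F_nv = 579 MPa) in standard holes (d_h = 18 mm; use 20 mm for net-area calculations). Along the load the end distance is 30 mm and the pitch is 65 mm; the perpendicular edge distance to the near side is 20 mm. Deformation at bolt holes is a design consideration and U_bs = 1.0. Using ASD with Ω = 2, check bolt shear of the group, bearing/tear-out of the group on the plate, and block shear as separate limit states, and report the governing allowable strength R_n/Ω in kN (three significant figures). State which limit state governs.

183 kN (block shear governs)

Bolt shear: A_b = π·16²/4 = 201.1 mm²; R_n = 579 × 201.1 × 5 × 1 / 1000 = 582.1 kN → 582.1 / 2 = 291 kN.
Bearing: edge l_c = 21, r_n = 71.06 kN; interior l_c = 47, r_n = 108.3 kN; R_n = 71.06 + 4·108.3 = 504.2 kN → 252 kN.
Block shear: A_gv = 1740, A_nv = 1200, A_nt = 60 mm²; R_n = min(0.6F_uA_nv, 0.6F_yA_gv) + U_bs·F_u·A_nt = 366.6 kN → 183 kN.
Block shear governs: 183 kN.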